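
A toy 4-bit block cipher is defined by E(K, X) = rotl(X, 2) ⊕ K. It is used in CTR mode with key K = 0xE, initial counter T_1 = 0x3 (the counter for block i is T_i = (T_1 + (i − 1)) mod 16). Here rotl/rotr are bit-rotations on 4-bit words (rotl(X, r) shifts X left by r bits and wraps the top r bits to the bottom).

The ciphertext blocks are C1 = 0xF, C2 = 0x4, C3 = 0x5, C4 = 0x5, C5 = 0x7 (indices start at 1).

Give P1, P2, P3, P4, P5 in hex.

CTR decryption: S_i = E(K, T_i) where T_i is the counter for block i; P_i = C_i ⊕ S_i.
P1: T = 0x3, S = E(K, T) = 0x2; 0xF ⊕ 0x2 = 0xD.
P2: T = 0x4, S = E(K, T) = 0xF; 0x4 ⊕ 0xF = 0xB.
P3: T = 0x5, S = E(K, T) = 0xB; 0x5 ⊕ 0xB = 0xE.
P4: T = 0x6, S = E(K, T) = 0x7; 0x5 ⊕ 0x7 = 0x2.
P5: T = 0x7, S = E(K, T) = 0x3; 0x7 ⊕ 0x3 = 0x4.

P1 = 0xD, P2 = 0xB, P3 = 0xE, P4 = 0x2, P5 = 0x4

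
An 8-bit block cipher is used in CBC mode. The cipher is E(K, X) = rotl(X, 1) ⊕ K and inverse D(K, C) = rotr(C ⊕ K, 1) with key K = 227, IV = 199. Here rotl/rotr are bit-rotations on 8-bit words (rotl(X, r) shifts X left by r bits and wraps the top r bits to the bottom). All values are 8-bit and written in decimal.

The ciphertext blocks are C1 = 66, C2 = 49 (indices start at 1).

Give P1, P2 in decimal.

CBC decryption: P_i = D(K, C_i) ⊕ C_{i−1}, with C_{0} = IV.
P1: D(K, 66) = 208; 208 ⊕ 199 = 23.
P2: D(K, 49) = 105; 105 ⊕ 66 = 43.

P1 = 23, P2 = 43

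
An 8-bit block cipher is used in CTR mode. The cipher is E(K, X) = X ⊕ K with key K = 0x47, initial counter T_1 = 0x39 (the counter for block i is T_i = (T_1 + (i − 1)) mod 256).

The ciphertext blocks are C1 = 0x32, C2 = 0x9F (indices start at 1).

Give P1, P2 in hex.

CTR decryption: S_i = E(K, T_i) where T_i is the counter for block i; P_i = C_i ⊕ S_i.
P1: T = 0x39, S = E(K, T) = 0x7E; 0x32 ⊕ 0x7E = 0x4C.
P2: T = 0x3A, S = E(K, T) = 0x7D; 0x9F ⊕ 0x7D = 0xE2.

P1 = 0x4C, P2 = 0xE2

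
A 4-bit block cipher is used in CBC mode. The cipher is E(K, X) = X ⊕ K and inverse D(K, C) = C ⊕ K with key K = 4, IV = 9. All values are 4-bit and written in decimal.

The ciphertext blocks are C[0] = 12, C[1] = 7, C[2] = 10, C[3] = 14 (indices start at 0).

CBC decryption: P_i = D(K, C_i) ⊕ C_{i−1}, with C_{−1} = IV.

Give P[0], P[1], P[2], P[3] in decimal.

P[0] = 1, P[1] = 15, P[2] = 9, P[3] = 0

P[0]: D(K, 12) = 8; 8 ⊕ 9 = 1.
P[1]: D(K, 7) = 3; 3 ⊕ 12 = 15.
P[2]: D(K, 10) = 14; 14 ⊕ 7 = 9.
P[3]: D(K, 14) = 10; 10 ⊕ 10 = 0.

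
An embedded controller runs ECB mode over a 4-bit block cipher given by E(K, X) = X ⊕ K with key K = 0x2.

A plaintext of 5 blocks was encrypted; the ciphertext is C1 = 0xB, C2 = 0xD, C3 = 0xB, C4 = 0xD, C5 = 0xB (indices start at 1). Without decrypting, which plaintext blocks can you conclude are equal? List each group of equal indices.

ECB encrypts each block independently with the same key, so equal ciphertext blocks imply equal plaintext blocks.
C1 = C3 = C5 = 0xB, so P1 = P3 = P5.
C2 = C4 = 0xD, so P2 = P4.

P1 = P3 = P5; P2 = P4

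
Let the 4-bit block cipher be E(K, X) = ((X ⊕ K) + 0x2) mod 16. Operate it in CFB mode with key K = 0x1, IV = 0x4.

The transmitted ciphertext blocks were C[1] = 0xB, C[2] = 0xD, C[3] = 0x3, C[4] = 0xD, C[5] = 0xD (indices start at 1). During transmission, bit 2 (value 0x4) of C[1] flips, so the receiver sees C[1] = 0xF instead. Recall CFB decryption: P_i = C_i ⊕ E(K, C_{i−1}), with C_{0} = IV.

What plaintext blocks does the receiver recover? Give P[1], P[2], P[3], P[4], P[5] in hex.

P[1] = 0x8, P[2] = 0xD, P[3] = 0xD, P[4] = 0x9, P[5] = 0x3

Only C[1] changed, to 0xF. In CFB, a change in C_i flips the same bit in P_i and garbles P_{i+1}. Decrypting the received ciphertext:
P[1]: E(K, 0x4) = 0x7; 0xF ⊕ 0x7 = 0x8.
P[2]: E(K, 0xF) = 0x0; 0xD ⊕ 0x0 = 0xD.
P[3]: E(K, 0xD) = 0xE; 0x3 ⊕ 0xE = 0xD.
P[4]: E(K, 0x3) = 0x4; 0xD ⊕ 0x4 = 0x9.
P[5]: E(K, 0xD) = 0xE; 0xD ⊕ 0xE = 0x3.
Blocks that differ from the original plaintext: P[1], P[2].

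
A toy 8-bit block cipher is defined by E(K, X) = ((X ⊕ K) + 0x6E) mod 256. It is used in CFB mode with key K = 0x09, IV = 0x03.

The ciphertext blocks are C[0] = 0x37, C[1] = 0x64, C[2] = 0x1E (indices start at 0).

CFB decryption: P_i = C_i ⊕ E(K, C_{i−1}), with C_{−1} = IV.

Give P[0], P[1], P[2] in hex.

P[0]: E(K, 0x03) = 0x78; 0x37 ⊕ 0x78 = 0x4F.
P[1]: E(K, 0x37) = 0xAC; 0x64 ⊕ 0xAC = 0xC8.
P[2]: E(K, 0x64) = 0xDB; 0x1E ⊕ 0xDB = 0xC5.

P[0] = 0x4F, P[1] = 0xC8, P[2] = 0xC5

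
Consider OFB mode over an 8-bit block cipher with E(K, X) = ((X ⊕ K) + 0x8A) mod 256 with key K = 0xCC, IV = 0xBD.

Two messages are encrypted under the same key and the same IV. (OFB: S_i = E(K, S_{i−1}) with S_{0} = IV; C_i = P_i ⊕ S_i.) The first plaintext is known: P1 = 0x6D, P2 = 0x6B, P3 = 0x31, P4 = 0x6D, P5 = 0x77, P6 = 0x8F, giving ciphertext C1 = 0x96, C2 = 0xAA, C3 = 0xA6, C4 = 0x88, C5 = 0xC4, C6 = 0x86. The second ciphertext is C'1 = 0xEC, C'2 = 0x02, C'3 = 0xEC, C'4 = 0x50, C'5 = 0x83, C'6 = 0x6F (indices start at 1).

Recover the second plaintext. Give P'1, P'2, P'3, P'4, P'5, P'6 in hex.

P'1 = 0x17, P'2 = 0xC3, P'3 = 0x7B, P'4 = 0xB5, P'5 = 0x30, P'6 = 0x66

In OFB with a reused IV, both messages share the same keystream S_i, so C_i ⊕ C'_i = P_i ⊕ P'_i and thus P'_i = P_i ⊕ C_i ⊕ C'_i.
P'1: 0x6D ⊕ 0x96 ⊕ 0xEC = 0x17.
P'2: 0x6B ⊕ 0xAA ⊕ 0x02 = 0xC3.
P'3: 0x31 ⊕ 0xA6 ⊕ 0xEC = 0x7B.
P'4: 0x6D ⊕ 0x88 ⊕ 0x50 = 0xB5.
P'5: 0x77 ⊕ 0xC4 ⊕ 0x83 = 0x30.
P'6: 0x8F ⊕ 0x86 ⊕ 0x6F = 0x66.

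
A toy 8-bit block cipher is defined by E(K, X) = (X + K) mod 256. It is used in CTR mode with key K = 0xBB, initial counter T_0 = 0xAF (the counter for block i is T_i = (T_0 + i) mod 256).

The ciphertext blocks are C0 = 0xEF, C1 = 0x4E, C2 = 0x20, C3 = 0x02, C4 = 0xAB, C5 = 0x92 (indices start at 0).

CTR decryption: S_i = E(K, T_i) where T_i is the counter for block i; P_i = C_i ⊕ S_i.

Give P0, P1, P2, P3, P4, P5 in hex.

P0 = 0x85, P1 = 0x25, P2 = 0x4C, P3 = 0x6F, P4 = 0xC5, P5 = 0xFD

P0: T = 0xAF, S = E(K, T) = 0x6A; 0xEF ⊕ 0x6A = 0x85.
P1: T = 0xB0, S = E(K, T) = 0x6B; 0x4E ⊕ 0x6B = 0x25.
P2: T = 0xB1, S = E(K, T) = 0x6C; 0x20 ⊕ 0x6C = 0x4C.
P3: T = 0xB2, S = E(K, T) = 0x6D; 0x02 ⊕ 0x6D = 0x6F.
P4: T = 0xB3, S = E(K, T) = 0x6E; 0xAB ⊕ 0x6E = 0xC5.
P5: T = 0xB4, S = E(K, T) = 0x6F; 0x92 ⊕ 0x6F = 0xFD.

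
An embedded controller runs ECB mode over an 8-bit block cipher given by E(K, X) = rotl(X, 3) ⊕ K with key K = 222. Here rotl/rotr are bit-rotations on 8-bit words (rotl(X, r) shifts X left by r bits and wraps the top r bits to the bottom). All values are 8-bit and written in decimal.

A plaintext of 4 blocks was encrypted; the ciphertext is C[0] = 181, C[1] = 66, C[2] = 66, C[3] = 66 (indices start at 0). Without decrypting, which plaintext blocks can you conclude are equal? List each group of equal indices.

ECB encrypts each block independently with the same key, so equal ciphertext blocks imply equal plaintext blocks.
C[1] = C[2] = C[3] = 66, so P[1] = P[2] = P[3].

P[1] = P[2] = P[3]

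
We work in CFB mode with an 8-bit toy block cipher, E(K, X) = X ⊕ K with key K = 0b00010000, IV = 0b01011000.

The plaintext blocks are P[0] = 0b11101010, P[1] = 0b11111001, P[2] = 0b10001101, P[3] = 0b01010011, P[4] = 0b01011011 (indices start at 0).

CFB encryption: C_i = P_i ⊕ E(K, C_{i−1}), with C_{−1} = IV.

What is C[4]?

C[0]: E(K, 0b01011000) = 0b01001000; 0b11101010 ⊕ 0b01001000 = 0b10100010.
C[1]: E(K, 0b10100010) = 0b10110010; 0b11111001 ⊕ 0b10110010 = 0b01001011.
C[2]: E(K, 0b01001011) = 0b01011011; 0b10001101 ⊕ 0b01011011 = 0b11010110.
C[3]: E(K, 0b11010110) = 0b11000110; 0b01010011 ⊕ 0b11000110 = 0b10010101.
C[4]: E(K, 0b10010101) = 0b10000101; 0b01011011 ⊕ 0b10000101 = 0b11011110.

C[4] = 0b11011110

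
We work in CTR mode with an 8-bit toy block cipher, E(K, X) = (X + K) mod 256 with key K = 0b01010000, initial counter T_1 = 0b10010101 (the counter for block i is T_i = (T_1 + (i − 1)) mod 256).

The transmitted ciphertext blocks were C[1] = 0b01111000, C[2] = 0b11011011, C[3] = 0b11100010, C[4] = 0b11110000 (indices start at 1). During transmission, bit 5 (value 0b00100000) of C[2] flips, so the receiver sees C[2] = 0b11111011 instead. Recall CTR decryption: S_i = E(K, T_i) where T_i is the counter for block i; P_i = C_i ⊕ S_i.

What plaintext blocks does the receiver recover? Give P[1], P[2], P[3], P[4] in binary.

P[1] = 0b10011101, P[2] = 0b00011101, P[3] = 0b00000101, P[4] = 0b00011000

Only C[2] changed, to 0b11111011. In CTR, a change in C_i flips the same bit in P_i only; the keystream is unaffected. Decrypting the received ciphertext:
P[1]: T = 0b10010101, S = E(K, T) = 0b11100101; 0b01111000 ⊕ 0b11100101 = 0b10011101.
P[2]: T = 0b10010110, S = E(K, T) = 0b11100110; 0b11111011 ⊕ 0b11100110 = 0b00011101.
P[3]: T = 0b10010111, S = E(K, T) = 0b11100111; 0b11100010 ⊕ 0b11100111 = 0b00000101.
P[4]: T = 0b10011000, S = E(K, T) = 0b11101000; 0b11110000 ⊕ 0b11101000 = 0b00011000.
Blocks that differ from the original plaintext: P[2].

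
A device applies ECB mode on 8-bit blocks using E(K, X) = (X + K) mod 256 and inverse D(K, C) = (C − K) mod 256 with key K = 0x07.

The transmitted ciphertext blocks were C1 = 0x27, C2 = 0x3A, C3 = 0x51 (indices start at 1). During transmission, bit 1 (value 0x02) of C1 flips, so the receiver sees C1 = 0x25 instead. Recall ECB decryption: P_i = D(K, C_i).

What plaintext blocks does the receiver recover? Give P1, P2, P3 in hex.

Only C1 changed, to 0x25. In ECB, a change in C_i affects only P_i. Decrypting the received ciphertext:
P1: D(K, 0x25) = 0x1E.
P2: D(K, 0x3A) = 0x33.
P3: D(K, 0x51) = 0x4A.
Blocks that differ from the original plaintext: P1.

P1 = 0x1E, P2 = 0x33, P3 = 0x4A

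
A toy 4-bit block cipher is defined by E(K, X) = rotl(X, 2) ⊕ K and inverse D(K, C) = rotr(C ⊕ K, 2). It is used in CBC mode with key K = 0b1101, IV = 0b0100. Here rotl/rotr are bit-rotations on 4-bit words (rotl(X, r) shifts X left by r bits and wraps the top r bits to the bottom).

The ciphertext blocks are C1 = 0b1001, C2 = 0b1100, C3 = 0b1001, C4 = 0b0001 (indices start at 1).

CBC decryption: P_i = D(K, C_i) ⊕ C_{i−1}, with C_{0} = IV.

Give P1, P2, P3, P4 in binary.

P1: D(K, 0b1001) = 0b0001; 0b0001 ⊕ 0b0100 = 0b0101.
P2: D(K, 0b1100) = 0b0100; 0b0100 ⊕ 0b1001 = 0b1101.
P3: D(K, 0b1001) = 0b0001; 0b0001 ⊕ 0b1100 = 0b1101.
P4: D(K, 0b0001) = 0b0011; 0b0011 ⊕ 0b1001 = 0b1010.

P1 = 0b0101, P2 = 0b1101, P3 = 0b1101, P4 = 0b1010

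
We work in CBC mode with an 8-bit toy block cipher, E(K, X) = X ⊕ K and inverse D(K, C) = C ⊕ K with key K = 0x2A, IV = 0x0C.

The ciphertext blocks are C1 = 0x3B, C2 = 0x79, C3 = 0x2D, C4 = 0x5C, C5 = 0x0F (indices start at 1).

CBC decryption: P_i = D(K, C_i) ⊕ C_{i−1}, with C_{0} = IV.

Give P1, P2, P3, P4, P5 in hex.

P1: D(K, 0x3B) = 0x11; 0x11 ⊕ 0x0C = 0x1D.
P2: D(K, 0x79) = 0x53; 0x53 ⊕ 0x3B = 0x68.
P3: D(K, 0x2D) = 0x07; 0x07 ⊕ 0x79 = 0x7E.
P4: D(K, 0x5C) = 0x76; 0x76 ⊕ 0x2D = 0x5B.
P5: D(K, 0x0F) = 0x25; 0x25 ⊕ 0x5C = 0x79.

P1 = 0x1D, P2 = 0x68, P3 = 0x7E, P4 = 0x5B, P5 = 0x79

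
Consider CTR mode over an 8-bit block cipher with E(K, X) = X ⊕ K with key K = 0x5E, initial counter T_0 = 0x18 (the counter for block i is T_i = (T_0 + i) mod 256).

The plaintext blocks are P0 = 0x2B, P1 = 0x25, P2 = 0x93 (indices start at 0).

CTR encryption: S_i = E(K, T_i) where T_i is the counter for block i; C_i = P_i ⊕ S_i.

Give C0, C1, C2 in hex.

C0: T = 0x18, S = E(K, T) = 0x46; 0x2B ⊕ 0x46 = 0x6D.
C1: T = 0x19, S = E(K, T) = 0x47; 0x25 ⊕ 0x47 = 0x62.
C2: T = 0x1A, S = E(K, T) = 0x44; 0x93 ⊕ 0x44 = 0xD7.

C0 = 0x6D, C1 = 0x62, C2 = 0xD7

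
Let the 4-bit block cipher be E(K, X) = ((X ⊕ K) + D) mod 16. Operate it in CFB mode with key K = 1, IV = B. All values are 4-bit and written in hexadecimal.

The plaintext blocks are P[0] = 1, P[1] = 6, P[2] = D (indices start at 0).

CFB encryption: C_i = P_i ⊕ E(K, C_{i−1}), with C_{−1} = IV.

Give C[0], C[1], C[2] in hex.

C[0]: E(K, B) = 7; 1 ⊕ 7 = 6.
C[1]: E(K, 6) = 4; 6 ⊕ 4 = 2.
C[2]: E(K, 2) = 0; D ⊕ 0 = D.

C[0] = 6, C[1] = 2, C[2] = D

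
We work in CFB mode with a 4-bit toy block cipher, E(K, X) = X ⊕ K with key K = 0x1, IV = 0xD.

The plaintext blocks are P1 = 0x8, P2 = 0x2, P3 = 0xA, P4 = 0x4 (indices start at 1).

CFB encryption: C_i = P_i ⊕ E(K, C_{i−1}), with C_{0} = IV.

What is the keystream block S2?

C1: E(K, 0xD) = 0xC; 0x8 ⊕ 0xC = 0x4.
C2: E(K, 0x4) = 0x5; 0x2 ⊕ 0x5 = 0x7.
So S2 = 0x5.

0x5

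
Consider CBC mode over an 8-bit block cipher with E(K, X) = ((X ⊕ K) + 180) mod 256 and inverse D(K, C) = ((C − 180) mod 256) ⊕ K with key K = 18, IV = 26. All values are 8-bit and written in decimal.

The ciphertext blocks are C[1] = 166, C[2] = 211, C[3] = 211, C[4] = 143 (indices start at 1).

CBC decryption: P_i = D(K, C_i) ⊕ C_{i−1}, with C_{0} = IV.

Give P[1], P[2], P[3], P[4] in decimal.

P[1] = 250, P[2] = 171, P[3] = 222, P[4] = 26

P[1]: D(K, 166) = 224; 224 ⊕ 26 = 250.
P[2]: D(K, 211) = 13; 13 ⊕ 166 = 171.
P[3]: D(K, 211) = 13; 13 ⊕ 211 = 222.
P[4]: D(K, 143) = 201; 201 ⊕ 211 = 26.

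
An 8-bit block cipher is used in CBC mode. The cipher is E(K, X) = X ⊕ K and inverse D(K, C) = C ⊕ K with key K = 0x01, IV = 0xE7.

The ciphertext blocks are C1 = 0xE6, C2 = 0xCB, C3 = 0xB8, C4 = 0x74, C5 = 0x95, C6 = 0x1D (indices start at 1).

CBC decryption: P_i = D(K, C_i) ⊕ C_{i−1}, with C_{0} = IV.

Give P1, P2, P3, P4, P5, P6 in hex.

P1: D(K, 0xE6) = 0xE7; 0xE7 ⊕ 0xE7 = 0x00.
P2: D(K, 0xCB) = 0xCA; 0xCA ⊕ 0xE6 = 0x2C.
P3: D(K, 0xB8) = 0xB9; 0xB9 ⊕ 0xCB = 0x72.
P4: D(K, 0x74) = 0x75; 0x75 ⊕ 0xB8 = 0xCD.
P5: D(K, 0x95) = 0x94; 0x94 ⊕ 0x74 = 0xE0.
P6: D(K, 0x1D) = 0x1C; 0x1C ⊕ 0x95 = 0x89.

P1 = 0x00, P2 = 0x2C, P3 = 0x72, P4 = 0xCD, P5 = 0xE0, P6 = 0x89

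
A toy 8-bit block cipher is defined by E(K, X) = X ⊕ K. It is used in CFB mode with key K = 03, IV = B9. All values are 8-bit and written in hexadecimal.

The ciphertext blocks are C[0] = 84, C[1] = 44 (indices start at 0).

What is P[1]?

P[1] = C3

CFB decryption: P_i = C_i ⊕ E(K, C_{i−1}), with C_{−1} = IV.
P[1]: E(K, 84) = 87; 44 ⊕ 87 = C3.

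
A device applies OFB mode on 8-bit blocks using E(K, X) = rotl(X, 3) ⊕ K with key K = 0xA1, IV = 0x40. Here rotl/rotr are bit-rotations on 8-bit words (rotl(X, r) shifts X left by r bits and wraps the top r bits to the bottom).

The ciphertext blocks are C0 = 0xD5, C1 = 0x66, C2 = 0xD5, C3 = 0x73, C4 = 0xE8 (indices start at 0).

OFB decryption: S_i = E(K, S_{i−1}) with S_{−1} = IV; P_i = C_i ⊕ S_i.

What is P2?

P0: S = E(K, 0x40) = 0xA3; 0xD5 ⊕ 0xA3 = 0x76.
P1: S = E(K, 0xA3) = 0xBC; 0x66 ⊕ 0xBC = 0xDA.
P2: S = E(K, 0xBC) = 0x44; 0xD5 ⊕ 0x44 = 0x91.

P2 = 0x91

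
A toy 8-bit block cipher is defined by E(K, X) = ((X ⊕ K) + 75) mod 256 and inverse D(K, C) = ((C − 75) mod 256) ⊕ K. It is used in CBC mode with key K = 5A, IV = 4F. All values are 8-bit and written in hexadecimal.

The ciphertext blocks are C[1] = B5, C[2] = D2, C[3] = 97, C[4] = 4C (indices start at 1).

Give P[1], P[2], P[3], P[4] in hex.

P[1] = 55, P[2] = B2, P[3] = AA, P[4] = 1A

CBC decryption: P_i = D(K, C_i) ⊕ C_{i−1}, with C_{0} = IV.
P[1]: D(K, B5) = 1A; 1A ⊕ 4F = 55.
P[2]: D(K, D2) = 07; 07 ⊕ B5 = B2.
P[3]: D(K, 97) = 78; 78 ⊕ D2 = AA.
P[4]: D(K, 4C) = 8D; 8D ⊕ 97 = 1A.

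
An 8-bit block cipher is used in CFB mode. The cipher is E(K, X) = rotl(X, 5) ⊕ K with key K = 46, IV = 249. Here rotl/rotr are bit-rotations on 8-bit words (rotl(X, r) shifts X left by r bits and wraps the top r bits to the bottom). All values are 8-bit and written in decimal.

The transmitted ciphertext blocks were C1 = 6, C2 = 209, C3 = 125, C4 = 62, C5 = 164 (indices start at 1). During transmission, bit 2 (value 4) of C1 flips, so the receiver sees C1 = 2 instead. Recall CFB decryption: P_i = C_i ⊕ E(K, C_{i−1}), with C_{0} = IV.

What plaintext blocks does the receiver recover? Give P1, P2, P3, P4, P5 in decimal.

P1 = 19, P2 = 191, P3 = 105, P4 = 191, P5 = 77

Only C1 changed, to 2. In CFB, a change in C_i flips the same bit in P_i and garbles P_{i+1}. Decrypting the received ciphertext:
P1: E(K, 249) = 17; 2 ⊕ 17 = 19.
P2: E(K, 2) = 110; 209 ⊕ 110 = 191.
P3: E(K, 209) = 20; 125 ⊕ 20 = 105.
P4: E(K, 125) = 129; 62 ⊕ 129 = 191.
P5: E(K, 62) = 233; 164 ⊕ 233 = 77.
Blocks that differ from the original plaintext: P1, P2.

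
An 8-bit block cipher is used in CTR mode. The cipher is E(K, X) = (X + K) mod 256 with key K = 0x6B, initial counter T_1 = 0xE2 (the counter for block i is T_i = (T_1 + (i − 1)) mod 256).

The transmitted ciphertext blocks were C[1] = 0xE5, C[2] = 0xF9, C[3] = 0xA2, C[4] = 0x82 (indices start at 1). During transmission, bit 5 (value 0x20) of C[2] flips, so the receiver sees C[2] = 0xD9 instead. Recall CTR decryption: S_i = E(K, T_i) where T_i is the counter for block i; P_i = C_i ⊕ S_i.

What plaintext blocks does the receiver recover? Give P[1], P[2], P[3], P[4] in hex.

P[1] = 0xA8, P[2] = 0x97, P[3] = 0xED, P[4] = 0xD2

Only C[2] changed, to 0xD9. In CTR, a change in C_i flips the same bit in P_i only; the keystream is unaffected. Decrypting the received ciphertext:
P[1]: T = 0xE2, S = E(K, T) = 0x4D; 0xE5 ⊕ 0x4D = 0xA8.
P[2]: T = 0xE3, S = E(K, T) = 0x4E; 0xD9 ⊕ 0x4E = 0x97.
P[3]: T = 0xE4, S = E(K, T) = 0x4F; 0xA2 ⊕ 0x4F = 0xED.
P[4]: T = 0xE5, S = E(K, T) = 0x50; 0x82 ⊕ 0x50 = 0xD2.
Blocks that differ from the original plaintext: P[2].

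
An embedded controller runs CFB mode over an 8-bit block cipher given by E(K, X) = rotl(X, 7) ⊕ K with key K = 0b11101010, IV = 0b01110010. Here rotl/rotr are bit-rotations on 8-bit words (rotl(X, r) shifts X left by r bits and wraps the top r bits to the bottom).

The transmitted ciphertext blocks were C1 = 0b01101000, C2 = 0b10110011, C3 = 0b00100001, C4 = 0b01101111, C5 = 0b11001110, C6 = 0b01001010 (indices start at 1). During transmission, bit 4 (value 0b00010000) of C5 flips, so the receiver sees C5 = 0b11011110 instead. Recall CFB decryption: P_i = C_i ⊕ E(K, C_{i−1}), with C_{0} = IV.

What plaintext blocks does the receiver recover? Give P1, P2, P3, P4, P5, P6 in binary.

P1 = 0b10111011, P2 = 0b01101101, P3 = 0b00010010, P4 = 0b00010101, P5 = 0b10000011, P6 = 0b11001111

Only C5 changed, to 0b11011110. In CFB, a change in C_i flips the same bit in P_i and garbles P_{i+1}. Decrypting the received ciphertext:
P1: E(K, 0b01110010) = 0b11010011; 0b01101000 ⊕ 0b11010011 = 0b10111011.
P2: E(K, 0b01101000) = 0b11011110; 0b10110011 ⊕ 0b11011110 = 0b01101101.
P3: E(K, 0b10110011) = 0b00110011; 0b00100001 ⊕ 0b00110011 = 0b00010010.
P4: E(K, 0b00100001) = 0b01111010; 0b01101111 ⊕ 0b01111010 = 0b00010101.
P5: E(K, 0b01101111) = 0b01011101; 0b11011110 ⊕ 0b01011101 = 0b10000011.
P6: E(K, 0b11011110) = 0b10000101; 0b01001010 ⊕ 0b10000101 = 0b11001111.
Blocks that differ from the original plaintext: P5, P6.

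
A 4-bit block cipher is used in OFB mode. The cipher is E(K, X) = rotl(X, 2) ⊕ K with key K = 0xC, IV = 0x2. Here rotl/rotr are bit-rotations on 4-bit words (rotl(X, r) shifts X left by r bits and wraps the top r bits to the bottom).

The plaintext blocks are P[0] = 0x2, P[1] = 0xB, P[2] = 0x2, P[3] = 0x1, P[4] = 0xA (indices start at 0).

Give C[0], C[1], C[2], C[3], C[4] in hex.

OFB encryption: S_i = E(K, S_{i−1}) with S_{−1} = IV; C_i = P_i ⊕ S_i.
C[0]: S = E(K, 0x2) = 0x4; 0x2 ⊕ 0x4 = 0x6.
C[1]: S = E(K, 0x4) = 0xD; 0xB ⊕ 0xD = 0x6.
C[2]: S = E(K, 0xD) = 0xB; 0x2 ⊕ 0xB = 0x9.
C[3]: S = E(K, 0xB) = 0x2; 0x1 ⊕ 0x2 = 0x3.
C[4]: S = E(K, 0x2) = 0x4; 0xA ⊕ 0x4 = 0xE.

C[0] = 0x6, C[1] = 0x6, C[2] = 0x9, C[3] = 0x3, C[4] = 0xE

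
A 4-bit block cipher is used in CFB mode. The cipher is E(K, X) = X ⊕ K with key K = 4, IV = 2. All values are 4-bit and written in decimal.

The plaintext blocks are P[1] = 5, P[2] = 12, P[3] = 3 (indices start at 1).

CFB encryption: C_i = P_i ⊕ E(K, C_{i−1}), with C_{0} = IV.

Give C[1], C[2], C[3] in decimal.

C[1] = 3, C[2] = 11, C[3] = 12

C[1]: E(K, 2) = 6; 5 ⊕ 6 = 3.
C[2]: E(K, 3) = 7; 12 ⊕ 7 = 11.
C[3]: E(K, 11) = 15; 3 ⊕ 15 = 12.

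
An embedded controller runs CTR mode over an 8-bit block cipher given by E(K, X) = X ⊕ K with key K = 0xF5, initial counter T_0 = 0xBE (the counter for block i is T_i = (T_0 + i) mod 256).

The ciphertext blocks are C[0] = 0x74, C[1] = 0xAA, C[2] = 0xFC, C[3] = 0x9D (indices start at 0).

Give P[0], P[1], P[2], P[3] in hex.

CTR decryption: S_i = E(K, T_i) where T_i is the counter for block i; P_i = C_i ⊕ S_i.
P[0]: T = 0xBE, S = E(K, T) = 0x4B; 0x74 ⊕ 0x4B = 0x3F.
P[1]: T = 0xBF, S = E(K, T) = 0x4A; 0xAA ⊕ 0x4A = 0xE0.
P[2]: T = 0xC0, S = E(K, T) = 0x35; 0xFC ⊕ 0x35 = 0xC9.
P[3]: T = 0xC1, S = E(K, T) = 0x34; 0x9D ⊕ 0x34 = 0xA9.

P[0] = 0x3F, P[1] = 0xE0, P[2] = 0xC9, P[3] = 0xA9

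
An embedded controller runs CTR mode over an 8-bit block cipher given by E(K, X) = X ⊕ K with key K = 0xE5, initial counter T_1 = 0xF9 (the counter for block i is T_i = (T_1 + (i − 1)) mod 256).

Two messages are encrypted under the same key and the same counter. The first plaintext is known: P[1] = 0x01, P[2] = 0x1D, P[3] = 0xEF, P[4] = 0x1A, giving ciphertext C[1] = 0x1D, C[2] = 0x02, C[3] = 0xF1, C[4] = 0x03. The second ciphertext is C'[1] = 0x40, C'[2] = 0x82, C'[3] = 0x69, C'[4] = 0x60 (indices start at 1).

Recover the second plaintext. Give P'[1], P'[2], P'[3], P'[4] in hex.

P'[1] = 0x5C, P'[2] = 0x9D, P'[3] = 0x77, P'[4] = 0x79

In CTR with a reused counter, both messages share the same keystream S_i, so C_i ⊕ C'_i = P_i ⊕ P'_i and thus P'_i = P_i ⊕ C_i ⊕ C'_i.
P'[1]: 0x01 ⊕ 0x1D ⊕ 0x40 = 0x5C.
P'[2]: 0x1D ⊕ 0x02 ⊕ 0x82 = 0x9D.
P'[3]: 0xEF ⊕ 0xF1 ⊕ 0x69 = 0x77.
P'[4]: 0x1A ⊕ 0x03 ⊕ 0x60 = 0x79.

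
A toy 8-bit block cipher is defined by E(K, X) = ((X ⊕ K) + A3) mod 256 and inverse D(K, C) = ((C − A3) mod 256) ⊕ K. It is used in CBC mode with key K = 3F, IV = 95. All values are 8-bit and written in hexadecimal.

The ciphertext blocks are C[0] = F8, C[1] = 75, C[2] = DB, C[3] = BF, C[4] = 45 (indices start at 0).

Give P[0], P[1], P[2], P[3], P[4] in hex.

P[0] = FF, P[1] = 15, P[2] = 72, P[3] = F8, P[4] = 22

CBC decryption: P_i = D(K, C_i) ⊕ C_{i−1}, with C_{−1} = IV.
P[0]: D(K, F8) = 6A; 6A ⊕ 95 = FF.
P[1]: D(K, 75) = ED; ED ⊕ F8 = 15.
P[2]: D(K, DB) = 07; 07 ⊕ 75 = 72.
P[3]: D(K, BF) = 23; 23 ⊕ DB = F8.
P[4]: D(K, 45) = 9D; 9D ⊕ BF = 22.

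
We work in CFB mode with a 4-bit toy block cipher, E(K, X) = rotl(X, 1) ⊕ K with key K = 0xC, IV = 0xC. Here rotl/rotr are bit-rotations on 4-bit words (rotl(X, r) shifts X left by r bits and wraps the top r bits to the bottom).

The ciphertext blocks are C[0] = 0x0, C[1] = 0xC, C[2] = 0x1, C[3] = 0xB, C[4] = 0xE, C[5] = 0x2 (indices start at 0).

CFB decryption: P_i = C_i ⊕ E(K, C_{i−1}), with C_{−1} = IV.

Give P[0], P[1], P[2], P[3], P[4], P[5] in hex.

P[0] = 0x5, P[1] = 0x0, P[2] = 0x4, P[3] = 0x5, P[4] = 0x5, P[5] = 0x3

P[0]: E(K, 0xC) = 0x5; 0x0 ⊕ 0x5 = 0x5.
P[1]: E(K, 0x0) = 0xC; 0xC ⊕ 0xC = 0x0.
P[2]: E(K, 0xC) = 0x5; 0x1 ⊕ 0x5 = 0x4.
P[3]: E(K, 0x1) = 0xE; 0xB ⊕ 0xE = 0x5.
P[4]: E(K, 0xB) = 0xB; 0xE ⊕ 0xB = 0x5.
P[5]: E(K, 0xE) = 0x1; 0x2 ⊕ 0x1 = 0x3.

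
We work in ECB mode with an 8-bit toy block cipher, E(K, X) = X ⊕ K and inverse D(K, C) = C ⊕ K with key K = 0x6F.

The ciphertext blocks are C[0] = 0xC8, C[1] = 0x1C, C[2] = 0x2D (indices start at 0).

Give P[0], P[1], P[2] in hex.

ECB decryption: P_i = D(K, C_i).
P[0]: D(K, 0xC8) = 0xA7.
P[1]: D(K, 0x1C) = 0x73.
P[2]: D(K, 0x2D) = 0x42.

P[0] = 0xA7, P[1] = 0x73, P[2] = 0x42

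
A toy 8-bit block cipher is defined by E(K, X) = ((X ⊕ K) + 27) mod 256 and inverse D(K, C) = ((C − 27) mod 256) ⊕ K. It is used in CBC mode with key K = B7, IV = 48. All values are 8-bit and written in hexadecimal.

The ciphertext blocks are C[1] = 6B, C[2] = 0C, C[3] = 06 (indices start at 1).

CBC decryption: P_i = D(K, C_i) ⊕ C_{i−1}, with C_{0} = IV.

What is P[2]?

P[2] = 39

P[2]: D(K, 0C) = 52; 52 ⊕ 6B = 39.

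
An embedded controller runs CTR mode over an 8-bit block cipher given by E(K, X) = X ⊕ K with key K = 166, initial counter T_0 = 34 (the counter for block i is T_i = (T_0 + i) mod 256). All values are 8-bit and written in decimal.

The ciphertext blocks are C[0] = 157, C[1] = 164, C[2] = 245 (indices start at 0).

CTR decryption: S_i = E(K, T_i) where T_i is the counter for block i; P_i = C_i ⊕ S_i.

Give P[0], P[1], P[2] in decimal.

P[0]: T = 34, S = E(K, T) = 132; 157 ⊕ 132 = 25.
P[1]: T = 35, S = E(K, T) = 133; 164 ⊕ 133 = 33.
P[2]: T = 36, S = E(K, T) = 130; 245 ⊕ 130 = 119.

P[0] = 25, P[1] = 33, P[2] = 119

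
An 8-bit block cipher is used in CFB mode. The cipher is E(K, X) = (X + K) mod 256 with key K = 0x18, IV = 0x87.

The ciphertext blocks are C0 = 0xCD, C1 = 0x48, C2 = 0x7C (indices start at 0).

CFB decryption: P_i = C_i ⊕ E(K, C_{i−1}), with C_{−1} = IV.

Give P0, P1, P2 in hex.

P0 = 0x52, P1 = 0xAD, P2 = 0x1C

P0: E(K, 0x87) = 0x9F; 0xCD ⊕ 0x9F = 0x52.
P1: E(K, 0xCD) = 0xE5; 0x48 ⊕ 0xE5 = 0xAD.
P2: E(K, 0x48) = 0x60; 0x7C ⊕ 0x60 = 0x1C.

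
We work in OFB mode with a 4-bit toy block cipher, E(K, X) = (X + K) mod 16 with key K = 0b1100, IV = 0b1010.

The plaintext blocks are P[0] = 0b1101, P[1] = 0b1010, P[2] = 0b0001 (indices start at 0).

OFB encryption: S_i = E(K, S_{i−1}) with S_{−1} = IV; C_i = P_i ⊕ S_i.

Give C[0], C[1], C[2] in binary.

C[0]: S = E(K, 0b1010) = 0b0110; 0b1101 ⊕ 0b0110 = 0b1011.
C[1]: S = E(K, 0b0110) = 0b0010; 0b1010 ⊕ 0b0010 = 0b1000.
C[2]: S = E(K, 0b0010) = 0b1110; 0b0001 ⊕ 0b1110 = 0b1111.

C[0] = 0b1011, C[1] = 0b1000, C[2] = 0b1111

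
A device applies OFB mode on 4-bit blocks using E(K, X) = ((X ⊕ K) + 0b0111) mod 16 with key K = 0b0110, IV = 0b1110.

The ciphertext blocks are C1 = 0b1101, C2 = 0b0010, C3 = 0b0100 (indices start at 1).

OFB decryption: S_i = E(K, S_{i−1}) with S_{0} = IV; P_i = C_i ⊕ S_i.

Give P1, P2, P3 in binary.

P1: S = E(K, 0b1110) = 0b1111; 0b1101 ⊕ 0b1111 = 0b0010.
P2: S = E(K, 0b1111) = 0b0000; 0b0010 ⊕ 0b0000 = 0b0010.
P3: S = E(K, 0b0000) = 0b1101; 0b0100 ⊕ 0b1101 = 0b1001.

P1 = 0b0010, P2 = 0b0010, P3 = 0b1001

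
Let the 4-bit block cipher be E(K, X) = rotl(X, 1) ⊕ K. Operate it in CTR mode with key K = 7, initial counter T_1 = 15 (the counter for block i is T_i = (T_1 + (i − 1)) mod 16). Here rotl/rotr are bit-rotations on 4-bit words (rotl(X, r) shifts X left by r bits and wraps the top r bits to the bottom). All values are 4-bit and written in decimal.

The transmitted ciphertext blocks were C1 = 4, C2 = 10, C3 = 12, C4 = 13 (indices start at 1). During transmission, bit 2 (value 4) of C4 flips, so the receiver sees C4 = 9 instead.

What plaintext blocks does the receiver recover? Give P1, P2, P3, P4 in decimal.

CTR decryption: S_i = E(K, T_i) where T_i is the counter for block i; P_i = C_i ⊕ S_i.
Only C4 changed, to 9. In CTR, a change in C_i flips the same bit in P_i only; the keystream is unaffected. Decrypting the received ciphertext:
P1: T = 15, S = E(K, T) = 8; 4 ⊕ 8 = 12.
P2: T = 0, S = E(K, T) = 7; 10 ⊕ 7 = 13.
P3: T = 1, S = E(K, T) = 5; 12 ⊕ 5 = 9.
P4: T = 2, S = E(K, T) = 3; 9 ⊕ 3 = 10.
Blocks that differ from the original plaintext: P4.

P1 = 12, P2 = 13, P3 = 9, P4 = 10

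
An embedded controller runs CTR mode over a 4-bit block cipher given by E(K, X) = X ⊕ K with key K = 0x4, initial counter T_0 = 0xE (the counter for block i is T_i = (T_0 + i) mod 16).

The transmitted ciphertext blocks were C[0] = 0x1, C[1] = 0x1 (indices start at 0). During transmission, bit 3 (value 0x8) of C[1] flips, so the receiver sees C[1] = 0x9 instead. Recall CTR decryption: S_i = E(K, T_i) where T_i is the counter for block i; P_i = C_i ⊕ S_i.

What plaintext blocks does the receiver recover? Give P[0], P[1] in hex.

Only C[1] changed, to 0x9. In CTR, a change in C_i flips the same bit in P_i only; the keystream is unaffected. Decrypting the received ciphertext:
P[0]: T = 0xE, S = E(K, T) = 0xA; 0x1 ⊕ 0xA = 0xB.
P[1]: T = 0xF, S = E(K, T) = 0xB; 0x9 ⊕ 0xB = 0x2.
Blocks that differ from the original plaintext: P[1].

P[0] = 0xB, P[1] = 0x2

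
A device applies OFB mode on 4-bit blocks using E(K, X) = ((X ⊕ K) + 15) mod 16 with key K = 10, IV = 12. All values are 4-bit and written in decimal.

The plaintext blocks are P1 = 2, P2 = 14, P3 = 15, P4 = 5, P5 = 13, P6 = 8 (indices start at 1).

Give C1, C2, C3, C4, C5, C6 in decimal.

C1 = 7, C2 = 0, C3 = 12, C4 = 13, C5 = 12, C6 = 2

OFB encryption: S_i = E(K, S_{i−1}) with S_{0} = IV; C_i = P_i ⊕ S_i.
C1: S = E(K, 12) = 5; 2 ⊕ 5 = 7.
C2: S = E(K, 5) = 14; 14 ⊕ 14 = 0.
C3: S = E(K, 14) = 3; 15 ⊕ 3 = 12.
C4: S = E(K, 3) = 8; 5 ⊕ 8 = 13.
C5: S = E(K, 8) = 1; 13 ⊕ 1 = 12.
C6: S = E(K, 1) = 10; 8 ⊕ 10 = 2.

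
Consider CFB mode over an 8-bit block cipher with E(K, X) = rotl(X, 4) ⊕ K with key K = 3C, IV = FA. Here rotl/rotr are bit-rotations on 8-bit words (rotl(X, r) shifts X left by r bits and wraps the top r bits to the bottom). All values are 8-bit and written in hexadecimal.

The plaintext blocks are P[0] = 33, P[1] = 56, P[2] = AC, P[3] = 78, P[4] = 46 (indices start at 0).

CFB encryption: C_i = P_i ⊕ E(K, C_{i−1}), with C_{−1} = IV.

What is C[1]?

C[1] = 60

C[0]: E(K, FA) = 93; 33 ⊕ 93 = A0.
C[1]: E(K, A0) = 36; 56 ⊕ 36 = 60.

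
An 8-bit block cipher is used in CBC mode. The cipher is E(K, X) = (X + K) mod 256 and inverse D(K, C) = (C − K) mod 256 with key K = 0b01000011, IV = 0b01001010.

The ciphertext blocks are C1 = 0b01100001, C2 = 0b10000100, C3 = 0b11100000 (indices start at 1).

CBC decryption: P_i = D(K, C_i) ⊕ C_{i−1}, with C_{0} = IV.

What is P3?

P3: D(K, 0b11100000) = 0b10011101; 0b10011101 ⊕ 0b10000100 = 0b00011001.

P3 = 0b00011001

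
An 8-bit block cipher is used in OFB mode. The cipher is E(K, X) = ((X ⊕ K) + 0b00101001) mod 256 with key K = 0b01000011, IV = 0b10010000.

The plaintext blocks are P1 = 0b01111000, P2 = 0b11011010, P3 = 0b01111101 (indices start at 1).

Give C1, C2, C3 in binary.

C1 = 0b10000100, C2 = 0b00110010, C3 = 0b10101001

OFB encryption: S_i = E(K, S_{i−1}) with S_{0} = IV; C_i = P_i ⊕ S_i.
C1: S = E(K, 0b10010000) = 0b11111100; 0b01111000 ⊕ 0b11111100 = 0b10000100.
C2: S = E(K, 0b11111100) = 0b11101000; 0b11011010 ⊕ 0b11101000 = 0b00110010.
C3: S = E(K, 0b11101000) = 0b11010100; 0b01111101 ⊕ 0b11010100 = 0b10101001.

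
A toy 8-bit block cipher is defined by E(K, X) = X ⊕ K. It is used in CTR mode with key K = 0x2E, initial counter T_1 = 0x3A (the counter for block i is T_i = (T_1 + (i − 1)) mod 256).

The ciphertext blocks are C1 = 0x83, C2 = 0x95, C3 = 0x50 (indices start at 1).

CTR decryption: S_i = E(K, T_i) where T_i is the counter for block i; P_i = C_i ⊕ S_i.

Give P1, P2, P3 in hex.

P1 = 0x97, P2 = 0x80, P3 = 0x42

P1: T = 0x3A, S = E(K, T) = 0x14; 0x83 ⊕ 0x14 = 0x97.
P2: T = 0x3B, S = E(K, T) = 0x15; 0x95 ⊕ 0x15 = 0x80.
P3: T = 0x3C, S = E(K, T) = 0x12; 0x50 ⊕ 0x12 = 0x42.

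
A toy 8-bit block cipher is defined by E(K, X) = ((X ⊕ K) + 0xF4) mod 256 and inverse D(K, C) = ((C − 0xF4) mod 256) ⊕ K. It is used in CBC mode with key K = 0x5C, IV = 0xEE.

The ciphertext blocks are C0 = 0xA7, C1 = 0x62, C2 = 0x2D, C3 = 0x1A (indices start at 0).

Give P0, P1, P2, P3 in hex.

P0 = 0x01, P1 = 0x95, P2 = 0x07, P3 = 0x57

CBC decryption: P_i = D(K, C_i) ⊕ C_{i−1}, with C_{−1} = IV.
P0: D(K, 0xA7) = 0xEF; 0xEF ⊕ 0xEE = 0x01.
P1: D(K, 0x62) = 0x32; 0x32 ⊕ 0xA7 = 0x95.
P2: D(K, 0x2D) = 0x65; 0x65 ⊕ 0x62 = 0x07.
P3: D(K, 0x1A) = 0x7A; 0x7A ⊕ 0x2D = 0x57.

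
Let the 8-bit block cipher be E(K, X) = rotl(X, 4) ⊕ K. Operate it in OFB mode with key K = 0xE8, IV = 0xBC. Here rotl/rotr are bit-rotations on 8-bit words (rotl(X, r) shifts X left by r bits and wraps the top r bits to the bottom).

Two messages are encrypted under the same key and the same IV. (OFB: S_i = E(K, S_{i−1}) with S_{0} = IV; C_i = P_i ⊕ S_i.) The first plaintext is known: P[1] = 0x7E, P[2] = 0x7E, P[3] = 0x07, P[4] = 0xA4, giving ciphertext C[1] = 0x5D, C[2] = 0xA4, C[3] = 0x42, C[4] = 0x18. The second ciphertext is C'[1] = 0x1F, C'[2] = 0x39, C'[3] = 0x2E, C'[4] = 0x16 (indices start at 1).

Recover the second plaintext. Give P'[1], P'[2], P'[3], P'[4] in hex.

P'[1] = 0x3C, P'[2] = 0xE3, P'[3] = 0x6B, P'[4] = 0xAA

In OFB with a reused IV, both messages share the same keystream S_i, so C_i ⊕ C'_i = P_i ⊕ P'_i and thus P'_i = P_i ⊕ C_i ⊕ C'_i.
P'[1]: 0x7E ⊕ 0x5D ⊕ 0x1F = 0x3C.
P'[2]: 0x7E ⊕ 0xA4 ⊕ 0x39 = 0xE3.
P'[3]: 0x07 ⊕ 0x42 ⊕ 0x2E = 0x6B.
P'[4]: 0xA4 ⊕ 0x18 ⊕ 0x16 = 0xAA.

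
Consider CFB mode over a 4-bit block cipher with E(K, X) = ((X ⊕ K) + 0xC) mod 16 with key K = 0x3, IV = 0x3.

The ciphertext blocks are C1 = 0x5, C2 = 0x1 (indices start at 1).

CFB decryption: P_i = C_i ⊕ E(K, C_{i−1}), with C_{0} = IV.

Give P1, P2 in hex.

P1: E(K, 0x3) = 0xC; 0x5 ⊕ 0xC = 0x9.
P2: E(K, 0x5) = 0x2; 0x1 ⊕ 0x2 = 0x3.

P1 = 0x9, P2 = 0x3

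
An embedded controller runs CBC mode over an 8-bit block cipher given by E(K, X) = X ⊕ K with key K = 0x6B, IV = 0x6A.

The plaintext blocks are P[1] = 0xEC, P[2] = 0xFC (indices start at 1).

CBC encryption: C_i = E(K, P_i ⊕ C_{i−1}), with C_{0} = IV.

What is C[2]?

C[2] = 0x7A

C[1]: P[1] ⊕ 0x6A = 0x86; E(K, 0x86) = 0xED.
C[2]: P[2] ⊕ 0xED = 0x11; E(K, 0x11) = 0x7A.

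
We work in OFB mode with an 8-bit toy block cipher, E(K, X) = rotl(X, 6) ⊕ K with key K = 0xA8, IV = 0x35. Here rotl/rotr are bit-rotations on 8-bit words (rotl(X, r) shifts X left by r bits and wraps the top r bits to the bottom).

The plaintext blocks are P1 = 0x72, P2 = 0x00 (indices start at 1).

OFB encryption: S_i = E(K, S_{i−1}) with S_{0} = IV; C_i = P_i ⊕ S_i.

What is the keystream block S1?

C1: S = E(K, 0x35) = 0xE5; 0x72 ⊕ 0xE5 = 0x97.
So S1 = 0xE5.

0xE5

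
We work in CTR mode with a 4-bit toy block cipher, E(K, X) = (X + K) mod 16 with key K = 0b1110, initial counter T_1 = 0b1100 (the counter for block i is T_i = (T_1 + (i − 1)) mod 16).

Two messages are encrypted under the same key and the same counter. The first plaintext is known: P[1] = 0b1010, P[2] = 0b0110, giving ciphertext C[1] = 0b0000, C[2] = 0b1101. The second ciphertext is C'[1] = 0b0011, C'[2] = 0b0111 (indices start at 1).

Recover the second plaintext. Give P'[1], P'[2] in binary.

In CTR with a reused counter, both messages share the same keystream S_i, so C_i ⊕ C'_i = P_i ⊕ P'_i and thus P'_i = P_i ⊕ C_i ⊕ C'_i.
P'[1]: 0b1010 ⊕ 0b0000 ⊕ 0b0011 = 0b1001.
P'[2]: 0b0110 ⊕ 0b1101 ⊕ 0b0111 = 0b1100.

P'[1] = 0b1001, P'[2] = 0b1100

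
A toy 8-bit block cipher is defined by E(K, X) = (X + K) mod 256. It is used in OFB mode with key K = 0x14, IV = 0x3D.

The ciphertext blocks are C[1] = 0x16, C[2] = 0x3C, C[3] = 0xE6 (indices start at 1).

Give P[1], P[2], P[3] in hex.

OFB decryption: S_i = E(K, S_{i−1}) with S_{0} = IV; P_i = C_i ⊕ S_i.
P[1]: S = E(K, 0x3D) = 0x51; 0x16 ⊕ 0x51 = 0x47.
P[2]: S = E(K, 0x51) = 0x65; 0x3C ⊕ 0x65 = 0x59.
P[3]: S = E(K, 0x65) = 0x79; 0xE6 ⊕ 0x79 = 0x9F.

P[1] = 0x47, P[2] = 0x59, P[3] = 0x9F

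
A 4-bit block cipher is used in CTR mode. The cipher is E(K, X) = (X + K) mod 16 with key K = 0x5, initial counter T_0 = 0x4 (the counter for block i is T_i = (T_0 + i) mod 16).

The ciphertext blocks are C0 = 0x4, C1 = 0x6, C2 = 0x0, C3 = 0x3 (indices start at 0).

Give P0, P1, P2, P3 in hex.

P0 = 0xD, P1 = 0xC, P2 = 0xB, P3 = 0xF

CTR decryption: S_i = E(K, T_i) where T_i is the counter for block i; P_i = C_i ⊕ S_i.
P0: T = 0x4, S = E(K, T) = 0x9; 0x4 ⊕ 0x9 = 0xD.
P1: T = 0x5, S = E(K, T) = 0xA; 0x6 ⊕ 0xA = 0xC.
P2: T = 0x6, S = E(K, T) = 0xB; 0x0 ⊕ 0xB = 0xB.
P3: T = 0x7, S = E(K, T) = 0xC; 0x3 ⊕ 0xC = 0xF.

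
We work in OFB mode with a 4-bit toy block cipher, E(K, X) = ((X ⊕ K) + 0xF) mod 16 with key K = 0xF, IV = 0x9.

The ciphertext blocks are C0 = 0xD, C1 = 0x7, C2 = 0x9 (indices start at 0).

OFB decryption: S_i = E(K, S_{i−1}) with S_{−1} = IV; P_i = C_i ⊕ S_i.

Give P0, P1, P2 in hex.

P0: S = E(K, 0x9) = 0x5; 0xD ⊕ 0x5 = 0x8.
P1: S = E(K, 0x5) = 0x9; 0x7 ⊕ 0x9 = 0xE.
P2: S = E(K, 0x9) = 0x5; 0x9 ⊕ 0x5 = 0xC.

P0 = 0x8, P1 = 0xE, P2 = 0xC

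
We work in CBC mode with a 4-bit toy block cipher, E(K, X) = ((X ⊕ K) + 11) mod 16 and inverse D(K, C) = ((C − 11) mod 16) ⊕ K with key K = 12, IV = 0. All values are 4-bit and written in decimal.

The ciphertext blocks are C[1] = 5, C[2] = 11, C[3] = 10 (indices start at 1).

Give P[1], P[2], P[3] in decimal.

CBC decryption: P_i = D(K, C_i) ⊕ C_{i−1}, with C_{0} = IV.
P[1]: D(K, 5) = 6; 6 ⊕ 0 = 6.
P[2]: D(K, 11) = 12; 12 ⊕ 5 = 9.
P[3]: D(K, 10) = 3; 3 ⊕ 11 = 8.

P[1] = 6, P[2] = 9, P[3] = 8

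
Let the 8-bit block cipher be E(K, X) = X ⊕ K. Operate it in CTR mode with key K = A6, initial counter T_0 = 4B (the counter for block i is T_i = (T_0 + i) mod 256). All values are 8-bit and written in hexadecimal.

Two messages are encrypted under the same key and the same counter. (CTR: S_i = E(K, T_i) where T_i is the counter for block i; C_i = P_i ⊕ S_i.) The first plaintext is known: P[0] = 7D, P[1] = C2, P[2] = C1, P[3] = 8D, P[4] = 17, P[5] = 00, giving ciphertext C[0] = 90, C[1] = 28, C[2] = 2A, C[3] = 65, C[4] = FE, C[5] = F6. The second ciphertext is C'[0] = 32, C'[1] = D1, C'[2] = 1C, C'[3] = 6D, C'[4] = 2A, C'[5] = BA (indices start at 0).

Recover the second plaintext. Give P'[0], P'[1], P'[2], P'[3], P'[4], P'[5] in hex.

In CTR with a reused counter, both messages share the same keystream S_i, so C_i ⊕ C'_i = P_i ⊕ P'_i and thus P'_i = P_i ⊕ C_i ⊕ C'_i.
P'[0]: 7D ⊕ 90 ⊕ 32 = DF.
P'[1]: C2 ⊕ 28 ⊕ D1 = 3B.
P'[2]: C1 ⊕ 2A ⊕ 1C = F7.
P'[3]: 8D ⊕ 65 ⊕ 6D = 85.
P'[4]: 17 ⊕ FE ⊕ 2A = C3.
P'[5]: 00 ⊕ F6 ⊕ BA = 4C.

P'[0] = DF, P'[1] = 3B, P'[2] = F7, P'[3] = 85, P'[4] = C3, P'[5] = 4C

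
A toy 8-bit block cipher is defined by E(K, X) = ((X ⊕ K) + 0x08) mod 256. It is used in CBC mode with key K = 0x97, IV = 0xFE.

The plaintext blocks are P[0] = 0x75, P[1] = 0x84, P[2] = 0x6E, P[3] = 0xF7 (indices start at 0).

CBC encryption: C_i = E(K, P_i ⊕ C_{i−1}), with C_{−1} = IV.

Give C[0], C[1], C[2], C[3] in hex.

C[0]: P[0] ⊕ 0xFE = 0x8B; E(K, 0x8B) = 0x24.
C[1]: P[1] ⊕ 0x24 = 0xA0; E(K, 0xA0) = 0x3F.
C[2]: P[2] ⊕ 0x3F = 0x51; E(K, 0x51) = 0xCE.
C[3]: P[3] ⊕ 0xCE = 0x39; E(K, 0x39) = 0xB6.

C[0] = 0x24, C[1] = 0x3F, C[2] = 0xCE, C[3] = 0xB6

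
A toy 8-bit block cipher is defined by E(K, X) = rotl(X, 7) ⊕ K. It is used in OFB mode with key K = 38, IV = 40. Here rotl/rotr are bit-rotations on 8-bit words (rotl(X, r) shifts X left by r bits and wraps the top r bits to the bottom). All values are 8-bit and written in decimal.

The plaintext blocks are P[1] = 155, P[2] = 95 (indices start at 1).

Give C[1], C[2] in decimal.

C[1] = 169, C[2] = 96

OFB encryption: S_i = E(K, S_{i−1}) with S_{0} = IV; C_i = P_i ⊕ S_i.
C[1]: S = E(K, 40) = 50; 155 ⊕ 50 = 169.
C[2]: S = E(K, 50) = 63; 95 ⊕ 63 = 96.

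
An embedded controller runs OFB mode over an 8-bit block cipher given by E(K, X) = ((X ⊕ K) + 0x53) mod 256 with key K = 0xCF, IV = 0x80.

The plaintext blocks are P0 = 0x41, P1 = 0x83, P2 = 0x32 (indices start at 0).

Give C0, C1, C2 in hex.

OFB encryption: S_i = E(K, S_{i−1}) with S_{−1} = IV; C_i = P_i ⊕ S_i.
C0: S = E(K, 0x80) = 0xA2; 0x41 ⊕ 0xA2 = 0xE3.
C1: S = E(K, 0xA2) = 0xC0; 0x83 ⊕ 0xC0 = 0x43.
C2: S = E(K, 0xC0) = 0x62; 0x32 ⊕ 0x62 = 0x50.

C0 = 0xE3, C1 = 0x43, C2 = 0x50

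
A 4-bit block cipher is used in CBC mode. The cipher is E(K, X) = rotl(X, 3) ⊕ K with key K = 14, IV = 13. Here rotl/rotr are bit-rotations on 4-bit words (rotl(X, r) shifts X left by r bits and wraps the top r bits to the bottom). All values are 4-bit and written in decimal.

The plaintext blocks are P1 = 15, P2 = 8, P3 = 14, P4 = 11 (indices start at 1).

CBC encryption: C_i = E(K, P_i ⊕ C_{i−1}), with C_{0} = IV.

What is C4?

C4 = 10

C1: P1 ⊕ 13 = 2; E(K, 2) = 15.
C2: P2 ⊕ 15 = 7; E(K, 7) = 5.
C3: P3 ⊕ 5 = 11; E(K, 11) = 3.
C4: P4 ⊕ 3 = 8; E(K, 8) = 10.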